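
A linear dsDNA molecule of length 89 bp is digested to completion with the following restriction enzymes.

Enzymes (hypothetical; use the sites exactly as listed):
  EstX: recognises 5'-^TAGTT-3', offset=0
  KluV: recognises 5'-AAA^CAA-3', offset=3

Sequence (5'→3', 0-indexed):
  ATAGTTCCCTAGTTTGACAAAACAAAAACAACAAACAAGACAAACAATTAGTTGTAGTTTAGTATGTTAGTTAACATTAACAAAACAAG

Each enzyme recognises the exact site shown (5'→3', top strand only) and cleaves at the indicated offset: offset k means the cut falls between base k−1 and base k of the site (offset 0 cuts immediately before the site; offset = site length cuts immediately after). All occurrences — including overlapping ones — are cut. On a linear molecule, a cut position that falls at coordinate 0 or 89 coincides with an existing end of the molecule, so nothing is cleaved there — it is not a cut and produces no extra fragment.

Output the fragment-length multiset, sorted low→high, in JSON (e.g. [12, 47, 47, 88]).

Scan for sites:
  EstX TAGTT/0: at [1, 9, 48, 54, 67] ⇒ [1, 9, 48, 54, 67]
  KluV AAACAA/3: at [19, 25, 32, 41, 82] ⇒ [22, 28, 35, 44, 85]

Pooled cuts: [1, 9, 22, 28, 35, 44, 48, 54, 67, 85]

Fragments:
  [0,1): 1 bp
  [1,9): 8 bp
  [9,22): 13 bp
  [22,28): 6 bp
  [28,35): 7 bp
  [35,44): 9 bp
  [44,48): 4 bp
  [48,54): 6 bp
  [54,67): 13 bp
  [67,85): 18 bp
  [85,89): 4 bp

[1,4,4,6,6,7,8,9,13,13,18]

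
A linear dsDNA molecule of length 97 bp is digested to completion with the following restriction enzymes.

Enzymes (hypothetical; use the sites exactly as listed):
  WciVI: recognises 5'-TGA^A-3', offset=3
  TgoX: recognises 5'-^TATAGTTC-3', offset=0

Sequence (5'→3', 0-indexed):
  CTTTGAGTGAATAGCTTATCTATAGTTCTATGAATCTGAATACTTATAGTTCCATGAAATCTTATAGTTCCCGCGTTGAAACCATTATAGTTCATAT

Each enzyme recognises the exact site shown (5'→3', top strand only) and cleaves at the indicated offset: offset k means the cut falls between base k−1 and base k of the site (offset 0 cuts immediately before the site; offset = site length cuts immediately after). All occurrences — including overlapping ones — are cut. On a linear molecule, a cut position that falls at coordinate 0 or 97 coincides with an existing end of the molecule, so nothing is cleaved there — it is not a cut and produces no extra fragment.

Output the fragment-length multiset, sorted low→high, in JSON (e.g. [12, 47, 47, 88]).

[5,5,6,6,10,10,12,13,13,17]

Scan for sites:
  WciVI (TGAA, off=3): starts [7, 30, 36, 54, 76] → cuts [10, 33, 39, 57, 79]
  TgoX (TATAGTTC, off=0): starts [20, 44, 62, 85] → cuts [20, 44, 62, 85]

All cut coordinates (distinct, sorted): [10, 20, 33, 39, 44, 57, 62, 79, 85]

Fragments:
  [0,10): 10 bp
  [10,20): 10 bp
  [20,33): 13 bp
  [33,39): 6 bp
  [39,44): 5 bp
  [44,57): 13 bp
  [57,62): 5 bp
  [62,79): 17 bp
  [79,85): 6 bp
  [85,97): 12 bp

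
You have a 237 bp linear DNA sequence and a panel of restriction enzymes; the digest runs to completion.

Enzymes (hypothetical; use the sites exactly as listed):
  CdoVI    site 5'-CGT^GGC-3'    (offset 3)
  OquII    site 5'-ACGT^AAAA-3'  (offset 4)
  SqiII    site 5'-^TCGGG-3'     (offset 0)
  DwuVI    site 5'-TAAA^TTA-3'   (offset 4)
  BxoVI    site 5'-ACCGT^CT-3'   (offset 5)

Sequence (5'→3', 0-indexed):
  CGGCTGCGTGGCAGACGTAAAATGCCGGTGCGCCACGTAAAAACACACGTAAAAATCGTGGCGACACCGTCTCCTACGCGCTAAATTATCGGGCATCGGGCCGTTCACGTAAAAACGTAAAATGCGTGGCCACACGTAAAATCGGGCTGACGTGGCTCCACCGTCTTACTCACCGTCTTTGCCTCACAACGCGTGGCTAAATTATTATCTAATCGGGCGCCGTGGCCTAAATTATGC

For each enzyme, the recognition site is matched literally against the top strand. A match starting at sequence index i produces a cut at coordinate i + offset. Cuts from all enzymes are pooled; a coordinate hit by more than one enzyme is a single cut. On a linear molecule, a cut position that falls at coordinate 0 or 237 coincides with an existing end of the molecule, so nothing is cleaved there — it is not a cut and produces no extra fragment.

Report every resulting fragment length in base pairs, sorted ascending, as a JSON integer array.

Scan for sites:
  CdoVI CGTGGC/3: at [6, 56, 124, 150, 191, 220] ⇒ [9, 59, 127, 153, 194, 223]
  OquII ACGTAAAA/4: at [14, 34, 46, 106, 114, 133] ⇒ [18, 38, 50, 110, 118, 137]
  SqiII TCGGG/0: at [88, 95, 141, 212] ⇒ [88, 95, 141, 212]
  DwuVI TAAATTA/4: at [81, 197, 227] ⇒ [85, 201, 231]
  BxoVI ACCGTCT/5: at [65, 159, 171] ⇒ [70, 164, 176]

All cut coordinates (distinct, sorted): [9, 18, 38, 50, 59, 70, 85, 88, 95, 110, 118, 127, 137, 141, 153, 164, 176, 194, 201, 212, 223, 231]

Fragment lengths:
  [0,9): 9 bp
  [9,18): 9 bp
  [18,38): 20 bp
  [38,50): 12 bp
  [50,59): 9 bp
  [59,70): 11 bp
  [70,85): 15 bp
  [85,88): 3 bp
  [88,95): 7 bp
  [95,110): 15 bp
  [110,118): 8 bp
  [118,127): 9 bp
  [127,137): 10 bp
  [137,141): 4 bp
  [141,153): 12 bp
  [153,164): 11 bp
  [164,176): 12 bp
  [176,194): 18 bp
  [194,201): 7 bp
  [201,212): 11 bp
  [212,223): 11 bp
  [223,231): 8 bp
  [231,237): 6 bp

[3,4,6,7,7,8,8,9,9,9,9,10,11,11,11,11,12,12,12,15,15,18,20]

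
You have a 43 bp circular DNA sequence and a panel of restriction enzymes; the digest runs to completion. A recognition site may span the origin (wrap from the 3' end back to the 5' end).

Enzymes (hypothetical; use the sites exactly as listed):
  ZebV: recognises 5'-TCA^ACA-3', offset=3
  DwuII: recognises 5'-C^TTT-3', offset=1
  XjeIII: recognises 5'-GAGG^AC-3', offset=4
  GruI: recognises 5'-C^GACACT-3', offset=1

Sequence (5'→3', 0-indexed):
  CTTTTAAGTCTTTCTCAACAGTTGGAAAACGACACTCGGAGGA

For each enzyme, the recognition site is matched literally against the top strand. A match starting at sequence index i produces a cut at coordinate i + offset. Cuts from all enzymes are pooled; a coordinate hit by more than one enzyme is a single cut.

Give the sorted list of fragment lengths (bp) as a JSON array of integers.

[2,7,9,12,13]

Per-enzyme occurrences:
  ZebV TCAACA/3: at [14] ⇒ [17]
  DwuII CTTT/1: at [0, 9] ⇒ [1, 10]
  XjeIII GAGGAC/4: at [38] ⇒ [42]
  GruI CGACACT/1: at [29] ⇒ [30]

Pooled cuts: [1, 10, 17, 30, 42]

Fragments:
  1→10: 9 bp
  10→17: 7 bp
  17→30: 13 bp
  30→42: 12 bp
  42→1 (wrap): 43-42+1 = 2 bp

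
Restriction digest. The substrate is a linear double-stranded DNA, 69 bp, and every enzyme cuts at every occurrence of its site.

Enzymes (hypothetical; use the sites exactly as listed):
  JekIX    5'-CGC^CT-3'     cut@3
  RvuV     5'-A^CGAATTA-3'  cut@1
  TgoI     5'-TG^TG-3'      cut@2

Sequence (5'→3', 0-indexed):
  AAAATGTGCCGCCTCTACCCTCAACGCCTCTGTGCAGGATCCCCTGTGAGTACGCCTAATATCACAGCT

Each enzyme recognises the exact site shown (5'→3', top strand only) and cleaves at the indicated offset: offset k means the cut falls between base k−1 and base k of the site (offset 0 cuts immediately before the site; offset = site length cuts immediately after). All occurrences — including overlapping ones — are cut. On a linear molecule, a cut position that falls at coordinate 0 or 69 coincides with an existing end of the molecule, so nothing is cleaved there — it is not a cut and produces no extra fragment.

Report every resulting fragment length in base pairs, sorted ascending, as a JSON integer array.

[5,6,6,9,14,14,15]

Scan for sites:
  JekIX CGCCT/3: at [9, 24, 52] ⇒ [12, 27, 55]
  RvuV (ACGAATTA, off=1): no sites
  TgoI TGTG/2: at [4, 30, 44] ⇒ [6, 32, 46]

All cut coordinates (distinct, sorted): [6, 12, 27, 32, 46, 55]

Fragments:
  [0,6): 6 bp
  [6,12): 6 bp
  [12,27): 15 bp
  [27,32): 5 bp
  [32,46): 14 bp
  [46,55): 9 bp
  [55,69): 14 bp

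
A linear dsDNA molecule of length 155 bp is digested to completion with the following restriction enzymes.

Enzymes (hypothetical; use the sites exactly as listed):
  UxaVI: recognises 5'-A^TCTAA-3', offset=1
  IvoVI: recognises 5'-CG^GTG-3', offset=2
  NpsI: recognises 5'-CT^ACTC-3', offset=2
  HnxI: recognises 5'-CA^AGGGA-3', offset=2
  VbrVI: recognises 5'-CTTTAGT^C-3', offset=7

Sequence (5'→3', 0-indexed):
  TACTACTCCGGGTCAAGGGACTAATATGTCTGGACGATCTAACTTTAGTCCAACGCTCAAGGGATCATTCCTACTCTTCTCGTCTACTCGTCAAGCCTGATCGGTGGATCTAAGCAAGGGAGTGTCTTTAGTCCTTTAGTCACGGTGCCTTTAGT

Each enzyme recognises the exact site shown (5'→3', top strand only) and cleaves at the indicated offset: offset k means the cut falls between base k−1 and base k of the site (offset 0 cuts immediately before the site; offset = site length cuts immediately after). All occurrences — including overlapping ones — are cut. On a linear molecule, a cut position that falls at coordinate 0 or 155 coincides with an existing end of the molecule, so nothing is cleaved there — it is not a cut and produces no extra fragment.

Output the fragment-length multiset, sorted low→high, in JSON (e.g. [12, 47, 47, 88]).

Site scan:
  UxaVI ATCTAA/1: at [36, 107] ⇒ [37, 108]
  IvoVI CGGTG/2: at [101, 142] ⇒ [103, 144]
  NpsI CTACTC/2: at [2, 70, 83] ⇒ [4, 72, 85]
  HnxI CAAGGGA/2: at [13, 57, 114] ⇒ [15, 59, 116]
  VbrVI CTTTAGTC/7: at [42, 125, 133] ⇒ [49, 132, 140]

All cut coordinates (distinct, sorted): [4, 15, 37, 49, 59, 72, 85, 103, 108, 116, 132, 140, 144]

Fragment lengths:
  [0,4): 4 bp
  [4,15): 11 bp
  [15,37): 22 bp
  [37,49): 12 bp
  [49,59): 10 bp
  [59,72): 13 bp
  [72,85): 13 bp
  [85,103): 18 bp
  [103,108): 5 bp
  [108,116): 8 bp
  [116,132): 16 bp
  [132,140): 8 bp
  [140,144): 4 bp
  [144,155): 11 bp

[4,4,5,8,8,10,11,11,12,13,13,16,18,22]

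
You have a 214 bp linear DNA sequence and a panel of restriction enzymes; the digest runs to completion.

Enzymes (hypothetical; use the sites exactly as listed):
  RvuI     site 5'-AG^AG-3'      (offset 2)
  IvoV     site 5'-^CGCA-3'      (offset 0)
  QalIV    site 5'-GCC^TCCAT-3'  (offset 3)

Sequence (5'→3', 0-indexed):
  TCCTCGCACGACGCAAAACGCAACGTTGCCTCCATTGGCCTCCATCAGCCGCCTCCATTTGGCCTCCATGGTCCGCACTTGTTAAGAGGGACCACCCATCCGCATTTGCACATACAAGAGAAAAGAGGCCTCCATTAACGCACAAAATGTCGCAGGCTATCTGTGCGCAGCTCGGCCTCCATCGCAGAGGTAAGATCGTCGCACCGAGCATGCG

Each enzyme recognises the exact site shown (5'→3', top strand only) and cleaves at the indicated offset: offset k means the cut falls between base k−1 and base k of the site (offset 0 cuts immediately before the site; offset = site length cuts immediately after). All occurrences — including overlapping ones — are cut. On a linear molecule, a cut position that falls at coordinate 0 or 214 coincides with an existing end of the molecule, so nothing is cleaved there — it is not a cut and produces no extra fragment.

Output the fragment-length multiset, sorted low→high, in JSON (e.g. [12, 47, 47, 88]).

Site scan:
  RvuI AGAG/2: at [84, 116, 123, 185] ⇒ [86, 118, 125, 187]
  IvoV CGCA/0: at [4, 11, 18, 73, 100, 138, 150, 165, 182, 199] ⇒ [4, 11, 18, 73, 100, 138, 150, 165, 182, 199]
  QalIV GCCTCCAT/3: at [27, 37, 50, 61, 127, 174] ⇒ [30, 40, 53, 64, 130, 177]

All cut coordinates (distinct, sorted): [4, 11, 18, 30, 40, 53, 64, 73, 86, 100, 118, 125, 130, 138, 150, 165, 177, 182, 187, 199]

Fragments:
  [0,4): 4 bp
  [4,11): 7 bp
  [11,18): 7 bp
  [18,30): 12 bp
  [30,40): 10 bp
  [40,53): 13 bp
  [53,64): 11 bp
  [64,73): 9 bp
  [73,86): 13 bp
  [86,100): 14 bp
  [100,118): 18 bp
  [118,125): 7 bp
  [125,130): 5 bp
  [130,138): 8 bp
  [138,150): 12 bp
  [150,165): 15 bp
  [165,177): 12 bp
  [177,182): 5 bp
  [182,187): 5 bp
  [187,199): 12 bp
  [199,214): 15 bp

[4,5,5,5,7,7,7,8,9,10,11,12,12,12,12,13,13,14,15,15,18]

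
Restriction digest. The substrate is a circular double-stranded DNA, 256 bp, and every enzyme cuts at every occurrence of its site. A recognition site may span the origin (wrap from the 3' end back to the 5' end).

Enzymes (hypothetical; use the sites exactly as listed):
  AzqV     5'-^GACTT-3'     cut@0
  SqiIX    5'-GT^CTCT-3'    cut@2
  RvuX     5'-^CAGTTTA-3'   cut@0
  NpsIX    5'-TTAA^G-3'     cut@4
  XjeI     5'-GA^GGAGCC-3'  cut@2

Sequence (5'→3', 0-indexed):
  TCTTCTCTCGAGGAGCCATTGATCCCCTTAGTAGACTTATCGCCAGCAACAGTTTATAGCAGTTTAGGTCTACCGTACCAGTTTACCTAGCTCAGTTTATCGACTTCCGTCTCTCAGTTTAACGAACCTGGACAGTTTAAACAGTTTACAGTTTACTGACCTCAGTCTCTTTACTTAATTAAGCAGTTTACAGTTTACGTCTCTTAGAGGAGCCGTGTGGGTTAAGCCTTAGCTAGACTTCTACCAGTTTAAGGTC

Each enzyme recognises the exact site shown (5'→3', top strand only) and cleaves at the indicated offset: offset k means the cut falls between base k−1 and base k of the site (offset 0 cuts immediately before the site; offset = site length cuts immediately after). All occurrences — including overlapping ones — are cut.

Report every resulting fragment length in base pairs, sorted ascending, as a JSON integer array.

Scan for sites:
  AzqV (GACTT, off=0): starts [33, 101, 235] → cuts [33, 101, 235]
  SqiIX (GTCTCT, off=2): starts [108, 164, 198, 253] → cuts [110, 166, 200, 255]
  RvuX (CAGTTTA, off=0): starts [49, 59, 78, 92, 114, 132, 141, 148, 183, 190, 244] → cuts [49, 59, 78, 92, 114, 132, 141, 148, 183, 190, 244]
  NpsIX (TTAAG, off=4): starts [178, 221, 248] → cuts [182, 225, 252]
  XjeI (GAGGAGCC, off=2): starts [9, 206] → cuts [11, 208]

Pooled cuts: [11, 33, 49, 59, 78, 92, 101, 110, 114, 132, 141, 148, 166, 182, 183, 190, 200, 208, 225, 235, 244, 252, 255]

Fragment lengths:
  11→33: 22 bp
  33→49: 16 bp
  49→59: 10 bp
  59→78: 19 bp
  78→92: 14 bp
  92→101: 9 bp
  101→110: 9 bp
  110→114: 4 bp
  114→132: 18 bp
  132→141: 9 bp
  141→148: 7 bp
  148→166: 18 bp
  166→182: 16 bp
  182→183: 1 bp
  183→190: 7 bp
  190→200: 10 bp
  200→208: 8 bp
  208→225: 17 bp
  225→235: 10 bp
  235→244: 9 bp
  244→252: 8 bp
  252→255: 3 bp
  255→11 (wrap): 256-255+11 = 12 bp

[1,3,4,7,7,8,8,9,9,9,9,10,10,10,12,14,16,16,17,18,18,19,22]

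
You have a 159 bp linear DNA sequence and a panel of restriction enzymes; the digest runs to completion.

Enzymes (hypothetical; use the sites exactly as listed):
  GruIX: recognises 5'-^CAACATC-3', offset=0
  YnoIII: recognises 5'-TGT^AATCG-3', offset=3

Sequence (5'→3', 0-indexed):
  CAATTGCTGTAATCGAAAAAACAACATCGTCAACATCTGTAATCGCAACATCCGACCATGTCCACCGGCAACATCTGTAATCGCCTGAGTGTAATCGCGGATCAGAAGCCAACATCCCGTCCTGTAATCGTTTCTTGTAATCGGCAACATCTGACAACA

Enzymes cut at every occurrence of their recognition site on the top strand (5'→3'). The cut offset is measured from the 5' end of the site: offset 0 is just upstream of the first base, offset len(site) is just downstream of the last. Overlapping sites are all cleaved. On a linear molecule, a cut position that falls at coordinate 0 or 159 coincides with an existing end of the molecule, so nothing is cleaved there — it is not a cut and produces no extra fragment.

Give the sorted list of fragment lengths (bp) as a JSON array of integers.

Per-enzyme occurrences:
  GruIX CAACATC/0: at [21, 30, 45, 68, 109, 144] ⇒ [21, 30, 45, 68, 109, 144]
  YnoIII TGTAATCG/3: at [7, 37, 75, 89, 122, 135] ⇒ [10, 40, 78, 92, 125, 138]

All cut coordinates (distinct, sorted): [10, 21, 30, 40, 45, 68, 78, 92, 109, 125, 138, 144]

Fragments:
  [0,10): 10 bp
  [10,21): 11 bp
  [21,30): 9 bp
  [30,40): 10 bp
  [40,45): 5 bp
  [45,68): 23 bp
  [68,78): 10 bp
  [78,92): 14 bp
  [92,109): 17 bp
  [109,125): 16 bp
  [125,138): 13 bp
  [138,144): 6 bp
  [144,159): 15 bp

[5,6,9,10,10,10,11,13,14,15,16,17,23]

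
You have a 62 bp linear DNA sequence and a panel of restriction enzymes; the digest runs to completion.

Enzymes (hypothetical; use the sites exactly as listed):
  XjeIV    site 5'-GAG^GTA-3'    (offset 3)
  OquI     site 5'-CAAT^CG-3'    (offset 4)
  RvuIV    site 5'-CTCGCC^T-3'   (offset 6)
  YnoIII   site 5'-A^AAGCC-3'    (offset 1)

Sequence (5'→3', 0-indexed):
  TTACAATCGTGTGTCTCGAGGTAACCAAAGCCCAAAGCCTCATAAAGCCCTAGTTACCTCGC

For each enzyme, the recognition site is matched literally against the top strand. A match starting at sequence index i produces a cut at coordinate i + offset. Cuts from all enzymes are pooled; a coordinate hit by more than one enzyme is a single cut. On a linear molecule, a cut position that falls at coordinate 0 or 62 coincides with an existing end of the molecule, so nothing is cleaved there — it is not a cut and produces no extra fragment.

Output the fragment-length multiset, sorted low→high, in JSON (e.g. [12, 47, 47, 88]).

[7,7,7,10,13,18]

Per-enzyme occurrences:
  XjeIV (GAGGTA, off=3): starts [17] → cuts [20]
  OquI (CAATCG, off=4): starts [3] → cuts [7]
  RvuIV (CTCGCCT, off=6): no sites
  YnoIII (AAAGCC, off=1): starts [26, 33, 43] → cuts [27, 34, 44]

All cut coordinates (distinct, sorted): [7, 20, 27, 34, 44]

Fragment lengths:
  [0,7): 7 bp
  [7,20): 13 bp
  [20,27): 7 bp
  [27,34): 7 bp
  [34,44): 10 bp
  [44,62): 18 bp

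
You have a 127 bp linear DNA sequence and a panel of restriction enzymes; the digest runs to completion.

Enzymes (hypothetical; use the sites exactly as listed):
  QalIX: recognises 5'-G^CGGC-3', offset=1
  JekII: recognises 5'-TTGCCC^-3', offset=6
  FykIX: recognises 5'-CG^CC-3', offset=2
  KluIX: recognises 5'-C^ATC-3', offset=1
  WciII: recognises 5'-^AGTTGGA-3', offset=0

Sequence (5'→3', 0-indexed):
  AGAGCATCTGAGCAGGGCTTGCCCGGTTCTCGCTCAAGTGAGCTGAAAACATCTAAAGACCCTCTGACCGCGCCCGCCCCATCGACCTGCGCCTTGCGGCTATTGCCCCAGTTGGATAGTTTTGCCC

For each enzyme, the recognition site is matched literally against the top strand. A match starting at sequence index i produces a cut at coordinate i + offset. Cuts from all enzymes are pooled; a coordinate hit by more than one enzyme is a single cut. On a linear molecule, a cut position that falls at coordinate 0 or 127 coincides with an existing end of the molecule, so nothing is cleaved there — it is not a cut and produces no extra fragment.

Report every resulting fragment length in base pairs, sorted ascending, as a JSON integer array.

[1,4,4,5,5,11,12,18,19,22,26]

Site scan:
  QalIX (GCGGC, off=1): starts [95] → cuts [96]
  JekII (TTGCCC, off=6): starts [18, 102, 121] → cuts [24, 108] (position 127 is a terminus of the linear molecule — no cut)
  FykIX (CGCC, off=2): starts [70, 74, 89] → cuts [72, 76, 91]
  KluIX (CATC, off=1): starts [4, 49, 79] → cuts [5, 50, 80]
  WciII (AGTTGGA, off=0): starts [109] → cuts [109]

Pooled cuts: [5, 24, 50, 72, 76, 80, 91, 96, 108, 109]

Fragments:
  [0,5): 5 bp
  [5,24): 19 bp
  [24,50): 26 bp
  [50,72): 22 bp
  [72,76): 4 bp
  [76,80): 4 bp
  [80,91): 11 bp
  [91,96): 5 bp
  [96,108): 12 bp
  [108,109): 1 bp
  [109,127): 18 bp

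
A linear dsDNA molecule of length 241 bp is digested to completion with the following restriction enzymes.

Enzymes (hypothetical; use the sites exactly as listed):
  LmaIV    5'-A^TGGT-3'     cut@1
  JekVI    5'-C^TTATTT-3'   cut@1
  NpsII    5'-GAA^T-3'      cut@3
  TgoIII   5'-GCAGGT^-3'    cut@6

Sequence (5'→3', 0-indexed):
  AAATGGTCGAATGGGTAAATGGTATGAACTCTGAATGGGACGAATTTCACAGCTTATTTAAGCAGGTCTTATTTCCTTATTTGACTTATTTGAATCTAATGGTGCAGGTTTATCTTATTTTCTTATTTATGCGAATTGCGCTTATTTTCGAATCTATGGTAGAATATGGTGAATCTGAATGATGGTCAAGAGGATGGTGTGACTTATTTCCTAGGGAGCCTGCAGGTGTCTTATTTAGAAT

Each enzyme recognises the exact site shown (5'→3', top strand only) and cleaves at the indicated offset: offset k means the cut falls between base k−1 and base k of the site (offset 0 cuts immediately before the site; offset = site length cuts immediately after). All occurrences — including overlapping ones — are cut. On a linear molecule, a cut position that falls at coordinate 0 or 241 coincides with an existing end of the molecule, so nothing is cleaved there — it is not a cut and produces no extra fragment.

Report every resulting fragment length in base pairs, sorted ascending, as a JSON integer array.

Site scan:
  LmaIV (ATGGT, off=1): starts [2, 18, 98, 155, 165, 181, 193] → cuts [3, 19, 99, 156, 166, 182, 194]
  JekVI (CTTATTT, off=1): starts [52, 67, 75, 84, 113, 121, 140, 202, 229] → cuts [53, 68, 76, 85, 114, 122, 141, 203, 230]
  NpsII (GAAT, off=3): starts [8, 32, 41, 91, 132, 149, 161, 170, 176, 237] → cuts [11, 35, 44, 94, 135, 152, 164, 173, 179, 240]
  TgoIII (GCAGGT, off=6): starts [61, 103, 221] → cuts [67, 109, 227]

All cut coordinates (distinct, sorted): [3, 11, 19, 35, 44, 53, 67, 68, 76, 85, 94, 99, 109, 114, 122, 135, 141, 152, 156, 164, 166, 173, 179, 182, 194, 203, 227, 230, 240]

Fragment lengths:
  [0,3): 3 bp
  [3,11): 8 bp
  [11,19): 8 bp
  [19,35): 16 bp
  [35,44): 9 bp
  [44,53): 9 bp
  [53,67): 14 bp
  [67,68): 1 bp
  [68,76): 8 bp
  [76,85): 9 bp
  [85,94): 9 bp
  [94,99): 5 bp
  [99,109): 10 bp
  [109,114): 5 bp
  [114,122): 8 bp
  [122,135): 13 bp
  [135,141): 6 bp
  [141,152): 11 bp
  [152,156): 4 bp
  [156,164): 8 bp
  [164,166): 2 bp
  [166,173): 7 bp
  [173,179): 6 bp
  [179,182): 3 bp
  [182,194): 12 bp
  [194,203): 9 bp
  [203,227): 24 bp
  [227,230): 3 bp
  [230,240): 10 bp
  [240,241): 1 bp

[1,1,2,3,3,3,4,5,5,6,6,7,8,8,8,8,8,9,9,9,9,9,10,10,11,12,13,14,16,24]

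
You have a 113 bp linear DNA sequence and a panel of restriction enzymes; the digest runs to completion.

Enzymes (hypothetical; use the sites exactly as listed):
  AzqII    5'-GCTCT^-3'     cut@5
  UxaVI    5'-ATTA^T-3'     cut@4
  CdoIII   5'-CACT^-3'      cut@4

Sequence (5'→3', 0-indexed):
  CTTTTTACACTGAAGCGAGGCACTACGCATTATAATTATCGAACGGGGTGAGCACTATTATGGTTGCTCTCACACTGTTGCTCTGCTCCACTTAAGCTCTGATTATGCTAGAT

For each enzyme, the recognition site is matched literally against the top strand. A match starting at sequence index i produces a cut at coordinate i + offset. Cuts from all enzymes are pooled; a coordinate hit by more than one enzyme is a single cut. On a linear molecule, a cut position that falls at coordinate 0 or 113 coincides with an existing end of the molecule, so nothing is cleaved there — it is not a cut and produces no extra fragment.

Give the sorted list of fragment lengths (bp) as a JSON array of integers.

Site scan:
  AzqII GCTCT/5: at [65, 79, 95] ⇒ [70, 84, 100]
  UxaVI ATTAT/4: at [28, 34, 56, 101] ⇒ [32, 38, 60, 105]
  CdoIII CACT/4: at [7, 20, 52, 72, 88] ⇒ [11, 24, 56, 76, 92]

Pooled cuts: [11, 24, 32, 38, 56, 60, 70, 76, 84, 92, 100, 105]

Fragment lengths:
  [0,11): 11 bp
  [11,24): 13 bp
  [24,32): 8 bp
  [32,38): 6 bp
  [38,56): 18 bp
  [56,60): 4 bp
  [60,70): 10 bp
  [70,76): 6 bp
  [76,84): 8 bp
  [84,92): 8 bp
  [92,100): 8 bp
  [100,105): 5 bp
  [105,113): 8 bp

[4,5,6,6,8,8,8,8,8,10,11,13,18]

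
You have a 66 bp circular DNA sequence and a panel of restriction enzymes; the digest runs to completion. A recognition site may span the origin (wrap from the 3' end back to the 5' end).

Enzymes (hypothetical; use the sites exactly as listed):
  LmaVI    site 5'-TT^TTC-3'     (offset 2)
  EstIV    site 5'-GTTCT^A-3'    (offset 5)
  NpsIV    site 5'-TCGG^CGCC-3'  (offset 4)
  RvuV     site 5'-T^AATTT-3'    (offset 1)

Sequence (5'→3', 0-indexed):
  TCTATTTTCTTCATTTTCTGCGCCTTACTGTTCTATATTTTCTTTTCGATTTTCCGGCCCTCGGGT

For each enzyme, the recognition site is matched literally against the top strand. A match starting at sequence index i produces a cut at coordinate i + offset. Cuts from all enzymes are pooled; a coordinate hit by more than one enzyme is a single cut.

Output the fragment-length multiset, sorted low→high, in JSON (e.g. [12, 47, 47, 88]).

Per-enzyme occurrences:
  LmaVI TTTTC/2: at [4, 13, 37, 42, 49] ⇒ [6, 15, 39, 44, 51]
  EstIV GTTCTA/5: at [29, 64] ⇒ [3, 34]
  NpsIV (TCGGCGCC, off=4): no sites
  RvuV (TAATTT, off=1): no sites

All cut coordinates (distinct, sorted): [3, 6, 15, 34, 39, 44, 51]

Fragment lengths:
  3→6: 3 bp
  6→15: 9 bp
  15→34: 19 bp
  34→39: 5 bp
  39→44: 5 bp
  44→51: 7 bp
  51→3 (wrap): 66-51+3 = 18 bp

[3,5,5,7,9,18,19]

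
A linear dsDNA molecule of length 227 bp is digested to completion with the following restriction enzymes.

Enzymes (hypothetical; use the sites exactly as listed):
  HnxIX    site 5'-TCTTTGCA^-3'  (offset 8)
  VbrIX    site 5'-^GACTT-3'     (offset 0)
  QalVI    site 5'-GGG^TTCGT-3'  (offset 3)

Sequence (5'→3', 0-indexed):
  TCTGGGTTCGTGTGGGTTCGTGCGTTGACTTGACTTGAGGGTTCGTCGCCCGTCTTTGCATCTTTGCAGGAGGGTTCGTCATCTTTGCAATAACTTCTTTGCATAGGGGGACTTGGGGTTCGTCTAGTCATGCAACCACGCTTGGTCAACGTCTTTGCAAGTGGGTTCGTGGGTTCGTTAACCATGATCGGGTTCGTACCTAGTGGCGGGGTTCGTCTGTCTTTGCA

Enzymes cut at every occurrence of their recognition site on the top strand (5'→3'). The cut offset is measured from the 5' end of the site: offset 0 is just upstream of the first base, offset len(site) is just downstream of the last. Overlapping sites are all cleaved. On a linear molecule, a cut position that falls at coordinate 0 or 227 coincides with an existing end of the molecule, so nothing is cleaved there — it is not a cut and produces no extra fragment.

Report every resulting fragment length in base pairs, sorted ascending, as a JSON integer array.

Per-enzyme occurrences:
  HnxIX (TCTTTGCA, off=8): starts [52, 60, 81, 95, 151, 219] → cuts [60, 68, 89, 103, 159] (position 227 is a terminus of the linear molecule — no cut)
  VbrIX (GACTT, off=0): starts [26, 31, 109] → cuts [26, 31, 109]
  QalVI (GGGTTCGT, off=3): starts [3, 13, 38, 71, 115, 162, 170, 189, 208] → cuts [6, 16, 41, 74, 118, 165, 173, 192, 211]

All cut coordinates (distinct, sorted): [6, 16, 26, 31, 41, 60, 68, 74, 89, 103, 109, 118, 159, 165, 173, 192, 211]

Fragment lengths:
  [0,6): 6 bp
  [6,16): 10 bp
  [16,26): 10 bp
  [26,31): 5 bp
  [31,41): 10 bp
  [41,60): 19 bp
  [60,68): 8 bp
  [68,74): 6 bp
  [74,89): 15 bp
  [89,103): 14 bp
  [103,109): 6 bp
  [109,118): 9 bp
  [118,159): 41 bp
  [159,165): 6 bp
  [165,173): 8 bp
  [173,192): 19 bp
  [192,211): 19 bp
  [211,227): 16 bp

[5,6,6,6,6,8,8,9,10,10,10,14,15,16,19,19,19,41]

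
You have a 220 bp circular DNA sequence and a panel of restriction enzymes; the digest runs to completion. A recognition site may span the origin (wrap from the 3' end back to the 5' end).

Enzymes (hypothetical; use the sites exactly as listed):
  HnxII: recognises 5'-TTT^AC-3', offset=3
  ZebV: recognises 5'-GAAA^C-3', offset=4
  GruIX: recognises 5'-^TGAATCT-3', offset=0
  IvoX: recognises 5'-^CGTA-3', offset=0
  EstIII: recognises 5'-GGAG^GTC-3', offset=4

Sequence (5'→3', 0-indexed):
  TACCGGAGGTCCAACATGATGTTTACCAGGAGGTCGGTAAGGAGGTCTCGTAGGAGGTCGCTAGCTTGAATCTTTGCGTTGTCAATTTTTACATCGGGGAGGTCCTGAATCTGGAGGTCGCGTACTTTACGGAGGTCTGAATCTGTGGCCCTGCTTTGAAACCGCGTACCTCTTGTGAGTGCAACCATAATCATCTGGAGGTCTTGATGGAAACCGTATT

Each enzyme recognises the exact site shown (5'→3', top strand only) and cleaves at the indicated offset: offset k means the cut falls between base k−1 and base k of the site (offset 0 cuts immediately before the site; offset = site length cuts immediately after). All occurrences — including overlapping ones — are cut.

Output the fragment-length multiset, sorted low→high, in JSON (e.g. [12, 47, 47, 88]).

[1,3,3,4,4,4,6,7,7,8,8,8,10,11,11,12,13,16,24,24,36]

Site scan:
  HnxII (TTTAC, off=3): starts [21, 87, 125, 218] → cuts [1, 24, 90, 128]
  ZebV (GAAAC, off=4): starts [157, 209] → cuts [161, 213]
  GruIX (TGAATCT, off=0): starts [66, 105, 137] → cuts [66, 105, 137]
  IvoX (CGTA, off=0): starts [48, 120, 164, 214] → cuts [48, 120, 164, 214]
  EstIII (GGAGGTC, off=4): starts [4, 28, 40, 52, 97, 112, 130, 196] → cuts [8, 32, 44, 56, 101, 116, 134, 200]

Pooled cuts: [1, 8, 24, 32, 44, 48, 56, 66, 90, 101, 105, 116, 120, 128, 134, 137, 161, 164, 200, 213, 214]

Fragments:
  1→8: 7 bp
  8→24: 16 bp
  24→32: 8 bp
  32→44: 12 bp
  44→48: 4 bp
  48→56: 8 bp
  56→66: 10 bp
  66→90: 24 bp
  90→101: 11 bp
  101→105: 4 bp
  105→116: 11 bp
  116→120: 4 bp
  120→128: 8 bp
  128→134: 6 bp
  134→137: 3 bp
  137→161: 24 bp
  161→164: 3 bp
  164→200: 36 bp
  200→213: 13 bp
  213→214: 1 bp
  214→1 (wrap): 220-214+1 = 7 bp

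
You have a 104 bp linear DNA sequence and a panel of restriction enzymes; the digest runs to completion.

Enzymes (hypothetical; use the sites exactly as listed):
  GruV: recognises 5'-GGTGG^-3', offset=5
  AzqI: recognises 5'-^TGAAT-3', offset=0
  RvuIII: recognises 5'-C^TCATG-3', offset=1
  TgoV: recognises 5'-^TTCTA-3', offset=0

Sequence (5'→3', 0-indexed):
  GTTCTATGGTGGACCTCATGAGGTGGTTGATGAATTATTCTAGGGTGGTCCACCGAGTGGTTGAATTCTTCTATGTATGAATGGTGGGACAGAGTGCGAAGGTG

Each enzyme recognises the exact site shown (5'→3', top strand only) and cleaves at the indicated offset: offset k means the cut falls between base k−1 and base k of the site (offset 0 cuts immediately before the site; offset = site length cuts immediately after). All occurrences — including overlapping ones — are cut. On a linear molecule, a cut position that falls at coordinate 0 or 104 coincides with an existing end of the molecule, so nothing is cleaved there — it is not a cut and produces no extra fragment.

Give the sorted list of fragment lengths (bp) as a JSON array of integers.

[1,3,4,7,7,9,10,11,11,11,13,17]

Scan for sites:
  GruV (GGTGG, off=5): starts [7, 21, 43, 82] → cuts [12, 26, 48, 87]
  AzqI (TGAAT, off=0): starts [30, 61, 77] → cuts [30, 61, 77]
  RvuIII (CTCATG, off=1): starts [14] → cuts [15]
  TgoV (TTCTA, off=0): starts [1, 37, 68] → cuts [1, 37, 68]

All cut coordinates (distinct, sorted): [1, 12, 15, 26, 30, 37, 48, 61, 68, 77, 87]

Fragment lengths:
  [0,1): 1 bp
  [1,12): 11 bp
  [12,15): 3 bp
  [15,26): 11 bp
  [26,30): 4 bp
  [30,37): 7 bp
  [37,48): 11 bp
  [48,61): 13 bp
  [61,68): 7 bp
  [68,77): 9 bp
  [77,87): 10 bp
  [87,104): 17 bp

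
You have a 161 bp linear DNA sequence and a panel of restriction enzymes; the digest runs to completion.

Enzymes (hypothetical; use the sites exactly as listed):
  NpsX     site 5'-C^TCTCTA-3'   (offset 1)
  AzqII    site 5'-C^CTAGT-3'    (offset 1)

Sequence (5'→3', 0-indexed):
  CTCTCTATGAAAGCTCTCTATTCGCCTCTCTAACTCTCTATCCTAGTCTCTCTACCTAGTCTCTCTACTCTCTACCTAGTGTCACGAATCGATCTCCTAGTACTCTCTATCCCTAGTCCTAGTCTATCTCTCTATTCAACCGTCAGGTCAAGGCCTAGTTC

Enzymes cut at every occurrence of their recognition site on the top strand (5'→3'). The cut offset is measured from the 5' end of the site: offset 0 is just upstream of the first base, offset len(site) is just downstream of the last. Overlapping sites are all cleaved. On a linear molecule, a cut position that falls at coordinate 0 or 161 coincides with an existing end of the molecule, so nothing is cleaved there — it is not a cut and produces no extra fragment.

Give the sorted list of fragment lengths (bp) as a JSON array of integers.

Per-enzyme occurrences:
  NpsX (CTCTCTA, off=1): starts [0, 13, 25, 33, 47, 60, 67, 102, 127] → cuts [1, 14, 26, 34, 48, 61, 68, 103, 128]
  AzqII (CCTAGT, off=1): starts [41, 54, 74, 95, 111, 117, 153] → cuts [42, 55, 75, 96, 112, 118, 154]

Pooled cuts: [1, 14, 26, 34, 42, 48, 55, 61, 68, 75, 96, 103, 112, 118, 128, 154]

Fragments:
  [0,1): 1 bp
  [1,14): 13 bp
  [14,26): 12 bp
  [26,34): 8 bp
  [34,42): 8 bp
  [42,48): 6 bp
  [48,55): 7 bp
  [55,61): 6 bp
  [61,68): 7 bp
  [68,75): 7 bp
  [75,96): 21 bp
  [96,103): 7 bp
  [103,112): 9 bp
  [112,118): 6 bp
  [118,128): 10 bp
  [128,154): 26 bp
  [154,161): 7 bp

[1,6,6,6,7,7,7,7,7,8,8,9,10,12,13,21,26]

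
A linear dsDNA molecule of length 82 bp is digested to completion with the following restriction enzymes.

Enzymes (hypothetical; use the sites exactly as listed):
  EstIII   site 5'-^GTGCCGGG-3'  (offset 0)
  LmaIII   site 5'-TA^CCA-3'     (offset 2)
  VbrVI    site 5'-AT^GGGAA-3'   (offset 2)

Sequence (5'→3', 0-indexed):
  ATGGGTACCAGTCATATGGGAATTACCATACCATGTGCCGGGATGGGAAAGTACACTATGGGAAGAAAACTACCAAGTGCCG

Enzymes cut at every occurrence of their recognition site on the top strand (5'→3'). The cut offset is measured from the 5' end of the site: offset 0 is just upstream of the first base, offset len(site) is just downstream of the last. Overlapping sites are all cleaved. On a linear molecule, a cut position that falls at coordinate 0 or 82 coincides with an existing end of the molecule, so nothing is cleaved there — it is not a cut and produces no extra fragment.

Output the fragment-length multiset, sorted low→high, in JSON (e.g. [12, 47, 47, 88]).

Per-enzyme occurrences:
  EstIII (GTGCCGGG, off=0): starts [34] → cuts [34]
  LmaIII (TACCA, off=2): starts [5, 23, 28, 70] → cuts [7, 25, 30, 72]
  VbrVI (ATGGGAA, off=2): starts [15, 42, 57] → cuts [17, 44, 59]

All cut coordinates (distinct, sorted): [7, 17, 25, 30, 34, 44, 59, 72]

Fragments:
  [0,7): 7 bp
  [7,17): 10 bp
  [17,25): 8 bp
  [25,30): 5 bp
  [30,34): 4 bp
  [34,44): 10 bp
  [44,59): 15 bp
  [59,72): 13 bp
  [72,82): 10 bp

[4,5,7,8,10,10,10,13,15]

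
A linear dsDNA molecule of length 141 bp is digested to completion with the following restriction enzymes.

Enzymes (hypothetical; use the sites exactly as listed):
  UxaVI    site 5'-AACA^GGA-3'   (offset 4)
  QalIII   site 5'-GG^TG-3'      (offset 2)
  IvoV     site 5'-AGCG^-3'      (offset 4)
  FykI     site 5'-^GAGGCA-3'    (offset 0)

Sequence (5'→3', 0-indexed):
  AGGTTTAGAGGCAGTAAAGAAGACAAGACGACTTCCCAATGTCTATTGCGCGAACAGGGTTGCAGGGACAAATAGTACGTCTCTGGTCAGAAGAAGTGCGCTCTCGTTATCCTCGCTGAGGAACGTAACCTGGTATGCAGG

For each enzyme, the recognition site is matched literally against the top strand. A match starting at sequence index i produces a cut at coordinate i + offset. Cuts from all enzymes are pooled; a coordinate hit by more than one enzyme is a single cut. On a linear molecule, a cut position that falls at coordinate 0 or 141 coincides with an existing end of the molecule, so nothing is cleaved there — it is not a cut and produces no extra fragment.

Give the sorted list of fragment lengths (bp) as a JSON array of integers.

Site scan:
  UxaVI (AACAGGA, off=4): no sites
  QalIII (GGTG, off=2): no sites
  IvoV (AGCG, off=4): no sites
  FykI (GAGGCA, off=0): starts [7] → cuts [7]

Pooled cuts: [7]

Fragment lengths:
  [0,7): 7 bp
  [7,141): 134 bp

[7,134]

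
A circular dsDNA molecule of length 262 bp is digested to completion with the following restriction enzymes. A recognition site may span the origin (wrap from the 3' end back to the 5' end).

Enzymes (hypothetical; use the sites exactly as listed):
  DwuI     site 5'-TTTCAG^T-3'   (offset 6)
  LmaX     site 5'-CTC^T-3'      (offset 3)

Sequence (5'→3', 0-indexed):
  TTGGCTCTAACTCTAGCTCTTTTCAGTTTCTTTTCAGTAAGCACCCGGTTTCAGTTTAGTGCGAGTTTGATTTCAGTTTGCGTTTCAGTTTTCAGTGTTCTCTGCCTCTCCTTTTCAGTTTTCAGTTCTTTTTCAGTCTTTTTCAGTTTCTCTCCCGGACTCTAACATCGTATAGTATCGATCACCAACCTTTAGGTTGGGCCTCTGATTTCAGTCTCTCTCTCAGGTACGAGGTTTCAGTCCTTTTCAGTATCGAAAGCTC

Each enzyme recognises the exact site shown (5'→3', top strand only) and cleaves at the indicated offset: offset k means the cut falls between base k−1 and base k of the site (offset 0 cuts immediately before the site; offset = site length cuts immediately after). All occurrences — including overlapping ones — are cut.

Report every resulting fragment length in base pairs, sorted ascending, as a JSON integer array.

[2,2,4,6,6,6,6,7,7,7,7,7,9,10,10,10,10,11,11,12,12,17,18,22,43]

Scan for sites:
  DwuI (TTTCAGT, off=6): starts [20, 31, 48, 70, 82, 89, 112, 119, 130, 140, 208, 234, 244] → cuts [26, 37, 54, 76, 88, 95, 118, 125, 136, 146, 214, 240, 250]
  LmaX (CTCT, off=3): starts [4, 10, 16, 99, 105, 149, 159, 202, 215, 217, 219, 259] → cuts [0, 7, 13, 19, 102, 108, 152, 162, 205, 218, 220, 222]

All cut coordinates (distinct, sorted): [0, 7, 13, 19, 26, 37, 54, 76, 88, 95, 102, 108, 118, 125, 136, 146, 152, 162, 205, 214, 218, 220, 222, 240, 250]

Fragment lengths:
  0→7: 7 bp
  7→13: 6 bp
  13→19: 6 bp
  19→26: 7 bp
  26→37: 11 bp
  37→54: 17 bp
  54→76: 22 bp
  76→88: 12 bp
  88→95: 7 bp
  95→102: 7 bp
  102→108: 6 bp
  108→118: 10 bp
  118→125: 7 bp
  125→136: 11 bp
  136→146: 10 bp
  146→152: 6 bp
  152→162: 10 bp
  162→205: 43 bp
  205→214: 9 bp
  214→218: 4 bp
  218→220: 2 bp
  220→222: 2 bp
  222→240: 18 bp
  240→250: 10 bp
  250→0 (wrap): 262-250+0 = 12 bp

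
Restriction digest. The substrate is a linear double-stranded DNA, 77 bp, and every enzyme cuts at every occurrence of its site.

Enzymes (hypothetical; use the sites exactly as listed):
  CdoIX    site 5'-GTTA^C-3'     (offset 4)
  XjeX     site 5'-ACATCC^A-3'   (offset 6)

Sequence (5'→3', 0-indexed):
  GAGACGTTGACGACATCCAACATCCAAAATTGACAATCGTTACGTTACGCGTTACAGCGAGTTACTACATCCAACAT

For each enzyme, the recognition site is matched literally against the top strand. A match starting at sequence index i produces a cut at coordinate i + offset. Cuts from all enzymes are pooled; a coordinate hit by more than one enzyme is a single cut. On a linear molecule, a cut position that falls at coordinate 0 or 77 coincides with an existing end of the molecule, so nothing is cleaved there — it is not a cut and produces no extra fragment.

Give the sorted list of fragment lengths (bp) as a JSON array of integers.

Site scan:
  CdoIX GTTAC/4: at [38, 43, 50, 60] ⇒ [42, 47, 54, 64]
  XjeX ACATCCA/6: at [12, 19, 66] ⇒ [18, 25, 72]

Pooled cuts: [18, 25, 42, 47, 54, 64, 72]

Fragments:
  [0,18): 18 bp
  [18,25): 7 bp
  [25,42): 17 bp
  [42,47): 5 bp
  [47,54): 7 bp
  [54,64): 10 bp
  [64,72): 8 bp
  [72,77): 5 bp

[5,5,7,7,8,10,17,18]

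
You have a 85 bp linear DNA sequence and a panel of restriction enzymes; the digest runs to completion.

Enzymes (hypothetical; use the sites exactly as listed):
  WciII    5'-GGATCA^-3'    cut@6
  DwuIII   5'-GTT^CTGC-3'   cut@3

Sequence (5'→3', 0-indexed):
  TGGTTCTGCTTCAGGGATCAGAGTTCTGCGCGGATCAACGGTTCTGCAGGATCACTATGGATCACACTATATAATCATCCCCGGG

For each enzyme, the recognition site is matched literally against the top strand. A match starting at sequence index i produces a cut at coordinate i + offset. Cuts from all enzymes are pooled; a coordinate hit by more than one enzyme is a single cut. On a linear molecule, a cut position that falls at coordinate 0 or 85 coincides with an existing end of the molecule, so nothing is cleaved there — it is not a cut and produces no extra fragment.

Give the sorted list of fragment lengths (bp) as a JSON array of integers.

Per-enzyme occurrences:
  WciII GGATCA/6: at [14, 31, 48, 58] ⇒ [20, 37, 54, 64]
  DwuIII GTTCTGC/3: at [2, 22, 40] ⇒ [5, 25, 43]

Pooled cuts: [5, 20, 25, 37, 43, 54, 64]

Fragments:
  [0,5): 5 bp
  [5,20): 15 bp
  [20,25): 5 bp
  [25,37): 12 bp
  [37,43): 6 bp
  [43,54): 11 bp
  [54,64): 10 bp
  [64,85): 21 bp

[5,5,6,10,11,12,15,21]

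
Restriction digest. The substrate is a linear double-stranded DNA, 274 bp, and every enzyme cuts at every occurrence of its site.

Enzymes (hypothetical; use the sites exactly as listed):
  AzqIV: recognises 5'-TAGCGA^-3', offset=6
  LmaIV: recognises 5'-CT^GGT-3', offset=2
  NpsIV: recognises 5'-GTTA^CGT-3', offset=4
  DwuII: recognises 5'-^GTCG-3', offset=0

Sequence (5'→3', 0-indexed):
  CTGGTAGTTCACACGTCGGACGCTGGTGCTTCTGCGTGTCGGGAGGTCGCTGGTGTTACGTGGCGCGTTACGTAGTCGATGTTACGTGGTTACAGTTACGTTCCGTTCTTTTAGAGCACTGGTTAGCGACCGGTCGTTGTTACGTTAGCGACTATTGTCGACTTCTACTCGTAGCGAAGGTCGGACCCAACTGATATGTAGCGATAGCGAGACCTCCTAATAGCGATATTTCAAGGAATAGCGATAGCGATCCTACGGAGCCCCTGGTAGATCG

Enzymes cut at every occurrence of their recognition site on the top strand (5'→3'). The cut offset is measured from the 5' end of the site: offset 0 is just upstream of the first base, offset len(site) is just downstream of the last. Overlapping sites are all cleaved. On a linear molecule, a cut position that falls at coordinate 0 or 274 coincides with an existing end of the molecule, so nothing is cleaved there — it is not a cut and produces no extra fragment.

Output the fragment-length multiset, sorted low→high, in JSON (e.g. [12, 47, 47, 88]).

Site scan:
  AzqIV (TAGCGA, off=6): starts [123, 145, 171, 198, 204, 220, 238, 244] → cuts [129, 151, 177, 204, 210, 226, 244, 250]
  LmaIV (CTGGT, off=2): starts [0, 22, 49, 118, 263] → cuts [2, 24, 51, 120, 265]
  NpsIV (GTTACGT, off=4): starts [54, 66, 80, 94, 138] → cuts [58, 70, 84, 98, 142]
  DwuII (GTCG, off=0): starts [14, 37, 45, 74, 132, 156, 179] → cuts [14, 37, 45, 74, 132, 156, 179]

All cut coordinates (distinct, sorted): [2, 14, 24, 37, 45, 51, 58, 70, 74, 84, 98, 120, 129, 132, 142, 151, 156, 177, 179, 204, 210, 226, 244, 250, 265]

Fragments:
  [0,2): 2 bp
  [2,14): 12 bp
  [14,24): 10 bp
  [24,37): 13 bp
  [37,45): 8 bp
  [45,51): 6 bp
  [51,58): 7 bp
  [58,70): 12 bp
  [70,74): 4 bp
  [74,84): 10 bp
  [84,98): 14 bp
  [98,120): 22 bp
  [120,129): 9 bp
  [129,132): 3 bp
  [132,142): 10 bp
  [142,151): 9 bp
  [151,156): 5 bp
  [156,177): 21 bp
  [177,179): 2 bp
  [179,204): 25 bp
  [204,210): 6 bp
  [210,226): 16 bp
  [226,244): 18 bp
  [244,250): 6 bp
  [250,265): 15 bp
  [265,274): 9 bp

[2,2,3,4,5,6,6,6,7,8,9,9,9,10,10,10,12,12,13,14,15,16,18,21,22,25]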